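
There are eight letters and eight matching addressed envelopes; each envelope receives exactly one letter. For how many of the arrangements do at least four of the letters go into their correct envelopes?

771

Sum C(8,i)·!(8-i) for i = 4..8:
  i=4: C(8,4)·!4 = 70·9 = 630
  i=5: C(8,5)·!3 = 56·2 = 112
  i=6: C(8,6)·!2 = 28·1 = 28
  i=7: C(8,7)·!1 = 8·0 = 0
  i=8: C(8,8)·!0 = 1·1 = 1
Total = 771.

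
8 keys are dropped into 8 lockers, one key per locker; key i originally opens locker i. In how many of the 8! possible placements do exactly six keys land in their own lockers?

28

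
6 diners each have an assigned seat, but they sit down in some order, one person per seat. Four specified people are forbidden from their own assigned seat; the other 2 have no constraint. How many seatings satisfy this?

362

Inclusion-exclusion on the 4 forbidden self-matches:
Σ_{j=0}^{4} (-1)^j C(4,j)(6-j)!
= C(4,0)·6! - C(4,1)·5! + C(4,2)·4! - C(4,3)·3! + C(4,4)·2!
= 720 - 480 + 144 - 24 + 2
= 362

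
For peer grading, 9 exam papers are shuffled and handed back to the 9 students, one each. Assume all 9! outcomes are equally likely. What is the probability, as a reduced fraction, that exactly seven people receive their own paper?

Favorable outcomes: C(9,7)·!2 = 36·1 = 36.
Total outcomes: 9! = 362880.
Probability = 36/362880 = 1/10080.

1/10080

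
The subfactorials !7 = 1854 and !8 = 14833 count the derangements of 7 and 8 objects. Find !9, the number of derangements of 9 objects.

!9 = (9-1)·(!8 + !7) = 8·(14833 + 1854) = 8·16687 = 133496.

133496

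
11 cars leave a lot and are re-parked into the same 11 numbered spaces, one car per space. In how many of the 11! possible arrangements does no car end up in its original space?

14684570

The subfactorial !11 = [11!/e] (nearest integer).
11! = 39916800, and 39916800/e ≈ 14684570.08, so !11 = 14684570.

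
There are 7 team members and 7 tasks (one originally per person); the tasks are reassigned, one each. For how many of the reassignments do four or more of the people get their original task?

Sum C(7,i)·!(7-i) for i = 4..7:
  i=4: C(7,4)·!3 = 35·2 = 70
  i=5: C(7,5)·!2 = 21·1 = 21
  i=6: C(7,6)·!1 = 7·0 = 0
  i=7: C(7,7)·!0 = 1·1 = 1
Total = 92.

92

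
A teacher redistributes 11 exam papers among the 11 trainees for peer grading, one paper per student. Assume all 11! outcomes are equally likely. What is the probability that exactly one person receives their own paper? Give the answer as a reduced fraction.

Favorable outcomes: C(11,1)·!10 = 11·1334961 = 14684571.
Total outcomes: 11! = 39916800.
Probability = 14684571/39916800 = 16481/44800.

16481/44800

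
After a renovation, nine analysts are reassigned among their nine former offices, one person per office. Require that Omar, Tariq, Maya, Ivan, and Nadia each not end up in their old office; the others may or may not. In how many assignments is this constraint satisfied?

205056

Let A_j be the event that the j-th constrained one is fixed. By inclusion-exclusion over the 5 events:
Σ_{j=0}^{5} (-1)^j C(5,j)(9-j)!
= C(5,0)·9! - C(5,1)·8! + C(5,2)·7! - C(5,3)·6! + C(5,4)·5! - C(5,5)·4!
= 362880 - 201600 + 50400 - 7200 + 600 - 24
= 205056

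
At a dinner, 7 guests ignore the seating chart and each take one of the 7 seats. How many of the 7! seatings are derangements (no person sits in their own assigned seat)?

1854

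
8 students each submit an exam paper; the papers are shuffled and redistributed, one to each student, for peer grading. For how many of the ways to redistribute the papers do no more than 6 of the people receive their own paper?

40319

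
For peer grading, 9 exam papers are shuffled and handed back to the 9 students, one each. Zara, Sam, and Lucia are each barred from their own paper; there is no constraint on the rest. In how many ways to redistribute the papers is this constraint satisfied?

Inclusion-exclusion on the 3 forbidden self-matches:
Σ_{j=0}^{3} (-1)^j C(3,j)(9-j)!
= C(3,0)·9! - C(3,1)·8! + C(3,2)·7! - C(3,3)·6!
= 362880 - 120960 + 15120 - 720
= 256320

256320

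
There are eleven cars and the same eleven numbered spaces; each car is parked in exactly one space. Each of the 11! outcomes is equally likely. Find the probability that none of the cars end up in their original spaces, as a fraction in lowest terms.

1468457/3991680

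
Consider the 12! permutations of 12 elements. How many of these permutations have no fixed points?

176214841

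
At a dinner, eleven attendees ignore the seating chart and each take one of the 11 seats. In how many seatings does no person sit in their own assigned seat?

14684570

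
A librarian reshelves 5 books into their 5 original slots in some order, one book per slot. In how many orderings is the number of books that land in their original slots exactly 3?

Pick the 3 fixed positions: C(5,3) = 10 ways.
The remaining 2 must be deranged: !2 = 1.
Total: 10 × 1 = 10.

10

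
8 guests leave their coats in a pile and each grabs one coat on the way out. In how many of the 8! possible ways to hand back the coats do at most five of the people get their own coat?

# with exactly i fixed is C(8,i)·!(8-i); sum over i=0..5:
  i=0: C(8,0)·!8 = 1·14833 = 14833
  i=1: C(8,1)·!7 = 8·1854 = 14832
  i=2: C(8,2)·!6 = 28·265 = 7420
  i=3: C(8,3)·!5 = 56·44 = 2464
  i=4: C(8,4)·!4 = 70·9 = 630
  i=5: C(8,5)·!3 = 56·2 = 112
Total = 40291.

40291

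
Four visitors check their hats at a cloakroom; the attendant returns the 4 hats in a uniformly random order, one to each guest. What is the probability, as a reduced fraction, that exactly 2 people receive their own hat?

1/4

Favorable outcomes: C(4,2)·!2 = 6·1 = 6.
Total outcomes: 4! = 24.
Probability = 6/24 = 1/4.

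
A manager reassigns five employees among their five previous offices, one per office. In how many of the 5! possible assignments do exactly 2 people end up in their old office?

Pick the 2 fixed positions: C(5,2) = 10 ways.
The remaining 3 must be deranged: !3 = 2.
Total: 10 × 2 = 20.

20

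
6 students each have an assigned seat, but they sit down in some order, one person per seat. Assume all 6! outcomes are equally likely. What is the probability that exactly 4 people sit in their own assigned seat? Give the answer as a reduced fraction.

1/48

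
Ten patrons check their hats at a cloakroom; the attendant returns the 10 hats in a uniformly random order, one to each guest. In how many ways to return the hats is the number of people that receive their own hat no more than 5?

# with exactly i fixed is C(10,i)·!(10-i); sum over i=0..5:
  i=0: C(10,0)·!10 = 1·1334961 = 1334961
  i=1: C(10,1)·!9 = 10·133496 = 1334960
  i=2: C(10,2)·!8 = 45·14833 = 667485
  i=3: C(10,3)·!7 = 120·1854 = 222480
  i=4: C(10,4)·!6 = 210·265 = 55650
  i=5: C(10,5)·!5 = 252·44 = 11088
Total = 3626624.

3626624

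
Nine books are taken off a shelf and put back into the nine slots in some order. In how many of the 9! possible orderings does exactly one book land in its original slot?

Pick the single fixed position: C(9,1) = 9 ways.
The other 8 form a derangement: !8 = 14833.
Total: 9 × 14833 = 133497.

133497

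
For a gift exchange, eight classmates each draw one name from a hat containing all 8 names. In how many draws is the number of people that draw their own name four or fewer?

40179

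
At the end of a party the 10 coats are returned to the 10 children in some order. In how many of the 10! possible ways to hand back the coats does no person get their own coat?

1334961

!10 = 10! · Σ_{k=0}^{10} (-1)^k/k!
= 10! - 10!/1! + 10!/2! - 10!/3! + 10!/4! - 10!/5! + 10!/6! - 10!/7! + 10!/8! - 10!/9! + 10!/10!
= 3628800 - 3628800 + 1814400 - 604800 + 151200 - 30240 + 5040 - 720 + 90 - 10 + 1
= 1334961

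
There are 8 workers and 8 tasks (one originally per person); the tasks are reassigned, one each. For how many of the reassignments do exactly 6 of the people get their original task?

Pick the 6 fixed positions: C(8,6) = 28 ways.
The other 2 form a derangement: !2 = 1.
Total: 28 × 1 = 28.

28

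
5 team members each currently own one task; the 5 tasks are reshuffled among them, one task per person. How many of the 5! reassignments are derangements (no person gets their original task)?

44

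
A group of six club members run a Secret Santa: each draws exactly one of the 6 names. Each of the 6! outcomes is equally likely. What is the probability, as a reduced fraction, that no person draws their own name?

53/144

Favorable outcomes: !6 = 265.
Total outcomes: 6! = 720.
Probability = 265/720 = 53/144.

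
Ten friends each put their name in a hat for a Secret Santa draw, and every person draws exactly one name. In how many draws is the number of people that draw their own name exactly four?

55650

Choose which 4 of the 10 are fixed: C(10,4) = 210.
The remaining 6 must be deranged: !6 = 265.
Total: 210 × 265 = 55650.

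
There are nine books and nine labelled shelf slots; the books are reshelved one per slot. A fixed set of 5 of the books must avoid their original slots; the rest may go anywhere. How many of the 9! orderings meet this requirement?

205056

Let A_j be the event that the j-th constrained one is fixed. By inclusion-exclusion over the 5 events:
Σ_{j=0}^{5} (-1)^j C(5,j)(9-j)!
= C(5,0)·9! - C(5,1)·8! + C(5,2)·7! - C(5,3)·6! + C(5,4)·5! - C(5,5)·4!
= 362880 - 201600 + 50400 - 7200 + 600 - 24
= 205056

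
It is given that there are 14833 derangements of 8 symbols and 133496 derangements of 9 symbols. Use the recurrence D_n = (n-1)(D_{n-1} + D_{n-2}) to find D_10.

1334961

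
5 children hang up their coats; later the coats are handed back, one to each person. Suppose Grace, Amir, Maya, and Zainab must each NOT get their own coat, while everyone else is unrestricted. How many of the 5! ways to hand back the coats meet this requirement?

Inclusion-exclusion on the 4 forbidden self-matches:
Σ_{j=0}^{4} (-1)^j C(4,j)(5-j)!
= C(4,0)·5! - C(4,1)·4! + C(4,2)·3! - C(4,3)·2! + C(4,4)·1!
= 120 - 96 + 36 - 8 + 1
= 53

53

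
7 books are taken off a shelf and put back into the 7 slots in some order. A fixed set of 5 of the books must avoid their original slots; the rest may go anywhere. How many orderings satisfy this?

Let A_j be the event that the j-th constrained one is fixed. By inclusion-exclusion over the 5 events:
Σ_{j=0}^{5} (-1)^j C(5,j)(7-j)!
= C(5,0)·7! - C(5,1)·6! + C(5,2)·5! - C(5,3)·4! + C(5,4)·3! - C(5,5)·2!
= 5040 - 3600 + 1200 - 240 + 30 - 2
= 2428

2428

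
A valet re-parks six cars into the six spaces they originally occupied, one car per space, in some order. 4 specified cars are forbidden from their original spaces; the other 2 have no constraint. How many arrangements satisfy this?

Inclusion-exclusion on the 4 forbidden self-matches:
Σ_{j=0}^{4} (-1)^j C(4,j)(6-j)!
= C(4,0)·6! - C(4,1)·5! + C(4,2)·4! - C(4,3)·3! + C(4,4)·2!
= 720 - 480 + 144 - 24 + 2
= 362

362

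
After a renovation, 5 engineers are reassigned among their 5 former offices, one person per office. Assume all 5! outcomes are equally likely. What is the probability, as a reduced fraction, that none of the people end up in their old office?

Favorable outcomes: !5 = 44.
Total outcomes: 5! = 120.
Probability = 44/120 = 11/30.

11/30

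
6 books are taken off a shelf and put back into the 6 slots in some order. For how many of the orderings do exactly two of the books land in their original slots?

Choose which 2 of the 6 are fixed: C(6,2) = 15.
The other 4 form a derangement: !4 = 9.
Total: 15 × 9 = 135.

135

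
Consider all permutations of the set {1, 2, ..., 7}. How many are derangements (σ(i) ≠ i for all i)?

1854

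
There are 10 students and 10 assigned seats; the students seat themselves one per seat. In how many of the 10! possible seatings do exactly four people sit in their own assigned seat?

55650

Pick the 4 fixed positions: C(10,4) = 210 ways.
The remaining 6 must be deranged: !6 = 265.
Total: 210 × 265 = 55650.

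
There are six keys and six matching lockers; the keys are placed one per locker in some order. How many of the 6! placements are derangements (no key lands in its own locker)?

!6 = 6! · Σ_{k=0}^{6} (-1)^k/k!
= 6! - 6!/1! + 6!/2! - 6!/3! + 6!/4! - 6!/5! + 6!/6!
= 720 - 720 + 360 - 120 + 30 - 6 + 1
= 265

265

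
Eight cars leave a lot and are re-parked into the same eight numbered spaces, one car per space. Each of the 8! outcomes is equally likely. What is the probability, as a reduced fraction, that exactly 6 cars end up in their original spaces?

1/1440

Favorable outcomes: C(8,6)·!2 = 28·1 = 28.
Total outcomes: 8! = 40320.
Probability = 28/40320 = 1/1440.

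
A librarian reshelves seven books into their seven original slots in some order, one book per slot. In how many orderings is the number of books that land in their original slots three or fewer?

# with exactly i fixed is C(7,i)·!(7-i); sum over i=0..3:
  i=0: C(7,0)·!7 = 1·1854 = 1854
  i=1: C(7,1)·!6 = 7·265 = 1855
  i=2: C(7,2)·!5 = 21·44 = 924
  i=3: C(7,3)·!4 = 35·9 = 315
Total = 4948.

4948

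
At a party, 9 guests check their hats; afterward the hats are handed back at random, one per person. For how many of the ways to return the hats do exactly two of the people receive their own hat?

Choose which 2 of the 9 are fixed: C(9,2) = 36.
The other 7 form a derangement: !7 = 1854.
Total: 36 × 1854 = 66744.

66744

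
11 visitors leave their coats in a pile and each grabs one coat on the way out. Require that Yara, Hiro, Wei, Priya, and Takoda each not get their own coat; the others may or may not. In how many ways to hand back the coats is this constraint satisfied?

Inclusion-exclusion on the 5 forbidden self-matches:
Σ_{j=0}^{5} (-1)^j C(5,j)(11-j)!
= C(5,0)·11! - C(5,1)·10! + C(5,2)·9! - C(5,3)·8! + C(5,4)·7! - C(5,5)·6!
= 39916800 - 18144000 + 3628800 - 403200 + 25200 - 720
= 25022880

25022880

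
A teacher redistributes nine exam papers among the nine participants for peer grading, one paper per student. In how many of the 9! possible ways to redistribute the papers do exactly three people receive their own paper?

Pick the 3 fixed positions: C(9,3) = 84 ways.
The other 6 form a derangement: !6 = 265.
Total: 84 × 265 = 22260.

22260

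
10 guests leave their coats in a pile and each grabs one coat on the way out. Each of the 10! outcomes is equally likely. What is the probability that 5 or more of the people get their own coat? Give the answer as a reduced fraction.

829/226800

Favorable outcomes: Σ_{i≥5} C(10,i)·!(10-i) = 252·44 + 210·9 + 120·2 + 45·1 + 10·0 + 1·1 = 13264.
Total outcomes: 10! = 3628800.
Probability = 13264/3628800 = 829/226800.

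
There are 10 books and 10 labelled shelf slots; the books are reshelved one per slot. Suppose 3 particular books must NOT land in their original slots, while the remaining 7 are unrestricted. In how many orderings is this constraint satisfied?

2656080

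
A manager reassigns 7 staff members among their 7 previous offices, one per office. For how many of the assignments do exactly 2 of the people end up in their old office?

Pick the 2 fixed positions: C(7,2) = 21 ways.
The other 5 form a derangement: !5 = 44.
Total: 21 × 44 = 924.

924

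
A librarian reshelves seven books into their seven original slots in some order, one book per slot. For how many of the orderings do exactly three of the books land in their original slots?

315

Pick the 3 fixed positions: C(7,3) = 35 ways.
The remaining 4 must be deranged: !4 = 9.
Total: 35 × 9 = 315.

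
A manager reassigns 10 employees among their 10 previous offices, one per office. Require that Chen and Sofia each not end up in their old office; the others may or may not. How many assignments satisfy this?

2943360

Inclusion-exclusion on the 2 forbidden self-matches:
Σ_{j=0}^{2} (-1)^j C(2,j)(10-j)!
= C(2,0)·10! - C(2,1)·9! + C(2,2)·8!
= 3628800 - 725760 + 40320
= 2943360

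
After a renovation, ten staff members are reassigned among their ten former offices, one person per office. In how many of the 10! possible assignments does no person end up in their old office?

The subfactorial !10 = [10!/e] (nearest integer).
10! = 3628800, and 3628800/e ≈ 1334960.92, so !10 = 1334961.

1334961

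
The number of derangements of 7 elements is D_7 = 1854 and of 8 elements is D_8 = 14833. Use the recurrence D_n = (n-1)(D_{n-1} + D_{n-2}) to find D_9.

D_9 = (9-1)·(D_8 + D_7) = 8·(14833 + 1854) = 8·16687 = 133496.

133496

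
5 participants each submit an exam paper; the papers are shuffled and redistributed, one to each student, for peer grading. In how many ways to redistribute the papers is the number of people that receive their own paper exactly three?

10

Pick the 3 fixed positions: C(5,3) = 10 ways.
The remaining 2 must be deranged: !2 = 1.
Total: 10 × 1 = 10.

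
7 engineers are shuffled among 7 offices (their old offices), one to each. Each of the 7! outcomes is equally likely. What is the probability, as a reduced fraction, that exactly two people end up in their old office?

11/60

Favorable outcomes: C(7,2)·!5 = 21·44 = 924.
Total outcomes: 7! = 5040.
Probability = 924/5040 = 11/60.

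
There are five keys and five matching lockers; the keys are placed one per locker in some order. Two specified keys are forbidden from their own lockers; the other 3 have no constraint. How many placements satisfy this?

78

Inclusion-exclusion on the 2 forbidden self-matches:
Σ_{j=0}^{2} (-1)^j C(2,j)(5-j)!
= C(2,0)·5! - C(2,1)·4! + C(2,2)·3!
= 120 - 48 + 6
= 78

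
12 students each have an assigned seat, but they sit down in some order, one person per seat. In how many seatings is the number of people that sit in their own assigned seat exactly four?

Choose which 4 of the 12 are fixed: C(12,4) = 495.
The remaining 8 must be deranged: !8 = 14833.
Total: 495 × 14833 = 7342335.

7342335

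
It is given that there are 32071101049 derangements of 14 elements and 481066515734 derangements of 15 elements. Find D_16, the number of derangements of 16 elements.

7697064251745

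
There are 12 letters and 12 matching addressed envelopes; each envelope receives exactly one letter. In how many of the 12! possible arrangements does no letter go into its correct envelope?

The number of derangements of 12 is !12 = Σ_{k=0}^{12} (-1)^k·12!/k!
= 12! - 12!/1! + 12!/2! - 12!/3! + 12!/4! - 12!/5! + 12!/6! - 12!/7! + 12!/8! - 12!/9! + 12!/10! - 12!/11! + 12!/12!
= 479001600 - 479001600 + 239500800 - 79833600 + 19958400 - 3991680 + 665280 - 95040 + 11880 - 1320 + 132 - 12 + 1
= 176214841

176214841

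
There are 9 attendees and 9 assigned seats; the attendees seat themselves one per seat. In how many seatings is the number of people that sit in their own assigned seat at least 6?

Sum C(9,i)·!(9-i) for i = 6..9:
  i=6: C(9,6)·!3 = 84·2 = 168
  i=7: C(9,7)·!2 = 36·1 = 36
  i=8: C(9,8)·!1 = 9·0 = 0
  i=9: C(9,9)·!0 = 1·1 = 1
Total = 205.

205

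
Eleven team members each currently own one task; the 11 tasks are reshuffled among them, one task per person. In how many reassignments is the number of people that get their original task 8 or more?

386

Sum C(11,i)·!(11-i) for i = 8..11:
  i=8: C(11,8)·!3 = 165·2 = 330
  i=9: C(11,9)·!2 = 55·1 = 55
  i=10: C(11,10)·!1 = 11·0 = 0
  i=11: C(11,11)·!0 = 1·1 = 1
Total = 386.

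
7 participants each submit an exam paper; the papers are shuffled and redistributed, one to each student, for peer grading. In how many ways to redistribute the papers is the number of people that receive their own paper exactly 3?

Choose which 3 of the 7 are fixed: C(7,3) = 35.
The other 4 form a derangement: !4 = 9.
Total: 35 × 9 = 315.

315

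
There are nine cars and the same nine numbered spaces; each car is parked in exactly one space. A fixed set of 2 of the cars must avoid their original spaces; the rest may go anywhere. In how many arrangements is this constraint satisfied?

287280

Let A_j be the event that the j-th constrained one is fixed. By inclusion-exclusion over the 2 events:
Σ_{j=0}^{2} (-1)^j C(2,j)(9-j)!
= C(2,0)·9! - C(2,1)·8! + C(2,2)·7!
= 362880 - 80640 + 5040
= 287280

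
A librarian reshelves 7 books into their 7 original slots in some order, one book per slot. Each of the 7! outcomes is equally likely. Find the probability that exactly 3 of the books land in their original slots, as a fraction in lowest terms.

Favorable outcomes: C(7,3)·!4 = 35·9 = 315.
Total outcomes: 7! = 5040.
Probability = 315/5040 = 1/16.

1/16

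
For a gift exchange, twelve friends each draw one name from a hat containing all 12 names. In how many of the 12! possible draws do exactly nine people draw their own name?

Choose which 9 of the 12 are fixed: C(12,9) = 220.
The remaining 3 must be deranged: !3 = 2.
Total: 220 × 2 = 440.

440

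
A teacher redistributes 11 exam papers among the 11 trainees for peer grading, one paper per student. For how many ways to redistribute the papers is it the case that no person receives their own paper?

14684570

Use !n = n·!(n-1) + (-1)^n.
!11 = 11·1334961 - 1 = 14684570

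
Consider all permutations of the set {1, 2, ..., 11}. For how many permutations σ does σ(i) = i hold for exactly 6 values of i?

Choose which 6 of the 11 are fixed: C(11,6) = 462.
The remaining 5 must be deranged: !5 = 44.
Total: 462 × 44 = 20328.

20328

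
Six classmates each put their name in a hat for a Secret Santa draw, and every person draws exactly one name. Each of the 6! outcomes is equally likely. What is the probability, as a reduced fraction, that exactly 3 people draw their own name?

1/18

Favorable outcomes: C(6,3)·!3 = 20·2 = 40.
Total outcomes: 6! = 720.
Probability = 40/720 = 1/18.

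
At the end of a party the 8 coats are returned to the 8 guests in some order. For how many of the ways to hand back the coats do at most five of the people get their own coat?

40291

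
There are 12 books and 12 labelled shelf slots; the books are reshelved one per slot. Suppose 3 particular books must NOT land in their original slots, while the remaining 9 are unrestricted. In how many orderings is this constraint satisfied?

369774720

Let A_j be the event that the j-th constrained one is fixed. By inclusion-exclusion over the 3 events:
Σ_{j=0}^{3} (-1)^j C(3,j)(12-j)!
= C(3,0)·12! - C(3,1)·11! + C(3,2)·10! - C(3,3)·9!
= 479001600 - 119750400 + 10886400 - 362880
= 369774720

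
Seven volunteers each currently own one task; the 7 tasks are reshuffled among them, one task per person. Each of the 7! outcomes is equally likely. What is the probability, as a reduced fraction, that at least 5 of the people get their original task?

Favorable outcomes: Σ_{i≥5} C(7,i)·!(7-i) = 21·1 + 7·0 + 1·1 = 22.
Total outcomes: 7! = 5040.
Probability = 22/5040 = 11/2520.

11/2520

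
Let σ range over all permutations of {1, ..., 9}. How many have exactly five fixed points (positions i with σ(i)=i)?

1134

Choose which 5 of the 9 are fixed: C(9,5) = 126.
The remaining 4 must be deranged: !4 = 9.
Total: 126 × 9 = 1134.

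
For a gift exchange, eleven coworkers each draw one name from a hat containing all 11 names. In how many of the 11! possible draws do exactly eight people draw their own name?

Pick the 8 fixed positions: C(11,8) = 165 ways.
The remaining 3 must be deranged: !3 = 2.
Total: 165 × 2 = 330.

330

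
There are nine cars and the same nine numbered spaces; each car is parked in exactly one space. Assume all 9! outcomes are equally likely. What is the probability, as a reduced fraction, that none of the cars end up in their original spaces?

Favorable outcomes: !9 = 133496.
Total outcomes: 9! = 362880.
Probability = 133496/362880 = 16687/45360.

16687/45360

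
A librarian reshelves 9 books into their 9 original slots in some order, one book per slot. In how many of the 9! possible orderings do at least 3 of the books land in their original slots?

29143

Sum C(9,i)·!(9-i) for i = 3..9:
  i=3: C(9,3)·!6 = 84·265 = 22260
  i=4: C(9,4)·!5 = 126·44 = 5544
  i=5: C(9,5)·!4 = 126·9 = 1134
  i=6: C(9,6)·!3 = 84·2 = 168
  i=7: C(9,7)·!2 = 36·1 = 36
  i=8: C(9,8)·!1 = 9·0 = 0
  i=9: C(9,9)·!0 = 1·1 = 1
Total = 29143.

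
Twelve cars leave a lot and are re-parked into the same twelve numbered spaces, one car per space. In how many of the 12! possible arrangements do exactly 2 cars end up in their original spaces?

88107426

Choose which 2 of the 12 are fixed: C(12,2) = 66.
The other 10 form a derangement: !10 = 1334961.
Total: 66 × 1334961 = 88107426.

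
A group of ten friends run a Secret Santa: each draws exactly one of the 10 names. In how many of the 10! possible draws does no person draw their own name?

1334961

The subfactorial !10 = [10!/e] (nearest integer).
10! = 3628800, and 3628800/e ≈ 1334960.92, so !10 = 1334961.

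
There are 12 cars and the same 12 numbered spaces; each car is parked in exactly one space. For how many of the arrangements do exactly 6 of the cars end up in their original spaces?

Choose which 6 of the 12 are fixed: C(12,6) = 924.
The remaining 6 must be deranged: !6 = 265.
Total: 924 × 265 = 244860.

244860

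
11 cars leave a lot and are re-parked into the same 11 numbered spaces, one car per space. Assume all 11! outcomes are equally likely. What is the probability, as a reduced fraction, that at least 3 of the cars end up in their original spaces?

Favorable outcomes: Σ_{i≥3} C(11,i)·!(11-i) = 165·14833 + 330·1854 + 462·265 + 462·44 + 330·9 + 165·2 + 55·1 + 11·0 + 1·1 = 3205379.
Total outcomes: 11! = 39916800.
Probability = 3205379/39916800 = 3205379/39916800.

3205379/39916800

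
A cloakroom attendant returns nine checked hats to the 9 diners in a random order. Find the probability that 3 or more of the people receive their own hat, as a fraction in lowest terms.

Favorable outcomes: Σ_{i≥3} C(9,i)·!(9-i) = 84·265 + 126·44 + 126·9 + 84·2 + 36·1 + 9·0 + 1·1 = 29143.
Total outcomes: 9! = 362880.
Probability = 29143/362880 = 29143/362880.

29143/362880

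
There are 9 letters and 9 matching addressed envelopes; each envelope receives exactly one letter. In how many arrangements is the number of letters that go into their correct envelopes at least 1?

229384

# with exactly i fixed is C(9,i)·!(9-i); sum over i=1..9:
  i=1: C(9,1)·!8 = 9·14833 = 133497
  i=2: C(9,2)·!7 = 36·1854 = 66744
  i=3: C(9,3)·!6 = 84·265 = 22260
  i=4: C(9,4)·!5 = 126·44 = 5544
  i=5: C(9,5)·!4 = 126·9 = 1134
  i=6: C(9,6)·!3 = 84·2 = 168
  i=7: C(9,7)·!2 = 36·1 = 36
  i=8: C(9,8)·!1 = 9·0 = 0
  i=9: C(9,9)·!0 = 1·1 = 1
Total = 229384.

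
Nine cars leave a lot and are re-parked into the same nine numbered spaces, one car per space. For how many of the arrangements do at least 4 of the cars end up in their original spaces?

Sum C(9,i)·!(9-i) for i = 4..9:
  i=4: C(9,4)·!5 = 126·44 = 5544
  i=5: C(9,5)·!4 = 126·9 = 1134
  i=6: C(9,6)·!3 = 84·2 = 168
  i=7: C(9,7)·!2 = 36·1 = 36
  i=8: C(9,8)·!1 = 9·0 = 0
  i=9: C(9,9)·!0 = 1·1 = 1
Total = 6883.

6883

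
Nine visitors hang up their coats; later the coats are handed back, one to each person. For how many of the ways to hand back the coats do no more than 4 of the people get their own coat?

361541

# with exactly i fixed is C(9,i)·!(9-i); sum over i=0..4:
  i=0: C(9,0)·!9 = 1·133496 = 133496
  i=1: C(9,1)·!8 = 9·14833 = 133497
  i=2: C(9,2)·!7 = 36·1854 = 66744
  i=3: C(9,3)·!6 = 84·265 = 22260
  i=4: C(9,4)·!5 = 126·44 = 5544
Total = 361541.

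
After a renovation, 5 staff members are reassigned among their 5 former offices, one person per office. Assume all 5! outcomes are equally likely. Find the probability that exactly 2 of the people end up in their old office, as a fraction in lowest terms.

1/6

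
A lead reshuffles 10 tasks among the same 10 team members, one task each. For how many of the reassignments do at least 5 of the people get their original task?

13264

Sum C(10,i)·!(10-i) for i = 5..10:
  i=5: C(10,5)·!5 = 252·44 = 11088
  i=6: C(10,6)·!4 = 210·9 = 1890
  i=7: C(10,7)·!3 = 120·2 = 240
  i=8: C(10,8)·!2 = 45·1 = 45
  i=9: C(10,9)·!1 = 10·0 = 0
  i=10: C(10,10)·!0 = 1·1 = 1
Total = 13264.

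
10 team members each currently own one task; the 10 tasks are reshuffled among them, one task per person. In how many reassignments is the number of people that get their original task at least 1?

Sum C(10,i)·!(10-i) for i = 1..10:
  i=1: C(10,1)·!9 = 10·133496 = 1334960
  i=2: C(10,2)·!8 = 45·14833 = 667485
  i=3: C(10,3)·!7 = 120·1854 = 222480
  i=4: C(10,4)·!6 = 210·265 = 55650
  i=5: C(10,5)·!5 = 252·44 = 11088
  i=6: C(10,6)·!4 = 210·9 = 1890
  i=7: C(10,7)·!3 = 120·2 = 240
  i=8: C(10,8)·!2 = 45·1 = 45
  i=9: C(10,9)·!1 = 10·0 = 0
  i=10: C(10,10)·!0 = 1·1 = 1
Total = 2293839.

2293839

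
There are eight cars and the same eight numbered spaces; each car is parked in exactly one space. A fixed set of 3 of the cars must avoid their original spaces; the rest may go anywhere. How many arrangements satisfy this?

Inclusion-exclusion on the 3 forbidden self-matches:
Σ_{j=0}^{3} (-1)^j C(3,j)(8-j)!
= C(3,0)·8! - C(3,1)·7! + C(3,2)·6! - C(3,3)·5!
= 40320 - 15120 + 2160 - 120
= 27240

27240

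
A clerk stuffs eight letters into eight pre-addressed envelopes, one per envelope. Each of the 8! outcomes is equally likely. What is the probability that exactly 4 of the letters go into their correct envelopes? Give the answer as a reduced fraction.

Favorable outcomes: C(8,4)·!4 = 70·9 = 630.
Total outcomes: 8! = 40320.
Probability = 630/40320 = 1/64.

1/64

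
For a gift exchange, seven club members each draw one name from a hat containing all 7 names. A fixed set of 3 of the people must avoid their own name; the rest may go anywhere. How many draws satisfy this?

3216

Inclusion-exclusion on the 3 forbidden self-matches:
Σ_{j=0}^{3} (-1)^j C(3,j)(7-j)!
= C(3,0)·7! - C(3,1)·6! + C(3,2)·5! - C(3,3)·4!
= 5040 - 2160 + 360 - 24
= 3216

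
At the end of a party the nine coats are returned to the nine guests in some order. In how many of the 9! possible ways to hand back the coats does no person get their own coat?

133496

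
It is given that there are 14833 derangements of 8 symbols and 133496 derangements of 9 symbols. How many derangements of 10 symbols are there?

1334961

D_10 = (10-1)·(D_9 + D_8) = 9·(133496 + 14833) = 9·148329 = 1334961.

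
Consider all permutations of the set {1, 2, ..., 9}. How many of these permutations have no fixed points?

133496

Use !n = n·!(n-1) + (-1)^n.
!9 = 9·14833 - 1 = 133496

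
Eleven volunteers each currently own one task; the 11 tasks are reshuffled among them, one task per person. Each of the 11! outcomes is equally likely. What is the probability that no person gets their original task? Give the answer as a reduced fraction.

1468457/3991680

Favorable outcomes: !11 = 14684570.
Total outcomes: 11! = 39916800.
Probability = 14684570/39916800 = 1468457/3991680.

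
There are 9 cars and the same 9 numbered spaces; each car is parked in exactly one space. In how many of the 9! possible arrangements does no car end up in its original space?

133496

!9 = 9! · Σ_{k=0}^{9} (-1)^k/k!
= 9! - 9!/1! + 9!/2! - 9!/3! + 9!/4! - 9!/5! + 9!/6! - 9!/7! + 9!/8! - 9!/9!
= 362880 - 362880 + 181440 - 60480 + 15120 - 3024 + 504 - 72 + 9 - 1
= 133496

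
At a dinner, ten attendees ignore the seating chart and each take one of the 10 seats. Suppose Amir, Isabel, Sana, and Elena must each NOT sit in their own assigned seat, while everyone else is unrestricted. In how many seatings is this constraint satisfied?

Let A_j be the event that the j-th constrained one is fixed. By inclusion-exclusion over the 4 events:
Σ_{j=0}^{4} (-1)^j C(4,j)(10-j)!
= C(4,0)·10! - C(4,1)·9! + C(4,2)·8! - C(4,3)·7! + C(4,4)·6!
= 3628800 - 1451520 + 241920 - 20160 + 720
= 2399760

2399760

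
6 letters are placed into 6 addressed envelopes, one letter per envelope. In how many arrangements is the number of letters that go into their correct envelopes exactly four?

15

Pick the 4 fixed positions: C(6,4) = 15 ways.
The other 2 form a derangement: !2 = 1.
Total: 15 × 1 = 15.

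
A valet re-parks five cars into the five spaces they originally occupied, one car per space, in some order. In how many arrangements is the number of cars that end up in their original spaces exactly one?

45

Pick the single fixed position: C(5,1) = 5 ways.
The remaining 4 must be deranged: !4 = 9.
Total: 5 × 9 = 45.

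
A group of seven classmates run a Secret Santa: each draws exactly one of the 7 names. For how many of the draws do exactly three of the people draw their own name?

315

Pick the 3 fixed positions: C(7,3) = 35 ways.
The other 4 form a derangement: !4 = 9.
Total: 35 × 9 = 315.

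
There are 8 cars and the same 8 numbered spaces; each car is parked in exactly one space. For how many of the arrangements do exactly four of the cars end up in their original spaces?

Pick the 4 fixed positions: C(8,4) = 70 ways.
The other 4 form a derangement: !4 = 9.
Total: 70 × 9 = 630.

630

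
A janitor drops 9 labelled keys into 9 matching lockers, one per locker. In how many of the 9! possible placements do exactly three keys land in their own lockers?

22260

Pick the 3 fixed positions: C(9,3) = 84 ways.
The other 6 form a derangement: !6 = 265.
Total: 84 × 265 = 22260.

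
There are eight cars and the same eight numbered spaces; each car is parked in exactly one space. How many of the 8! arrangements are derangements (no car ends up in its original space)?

The number of derangements of 8 is !8 = Σ_{k=0}^{8} (-1)^k·8!/k!
= 8! - 8!/1! + 8!/2! - 8!/3! + 8!/4! - 8!/5! + 8!/6! - 8!/7! + 8!/8!
= 40320 - 40320 + 20160 - 6720 + 1680 - 336 + 56 - 8 + 1
= 14833

14833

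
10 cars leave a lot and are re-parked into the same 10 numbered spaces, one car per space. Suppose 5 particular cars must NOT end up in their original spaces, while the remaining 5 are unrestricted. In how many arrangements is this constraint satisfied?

Inclusion-exclusion on the 5 forbidden self-matches:
Σ_{j=0}^{5} (-1)^j C(5,j)(10-j)!
= C(5,0)·10! - C(5,1)·9! + C(5,2)·8! - C(5,3)·7! + C(5,4)·6! - C(5,5)·5!
= 3628800 - 1814400 + 403200 - 50400 + 3600 - 120
= 2170680

2170680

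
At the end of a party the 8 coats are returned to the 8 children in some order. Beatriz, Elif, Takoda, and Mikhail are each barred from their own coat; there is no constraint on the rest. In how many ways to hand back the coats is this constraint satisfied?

24024

Inclusion-exclusion on the 4 forbidden self-matches:
Σ_{j=0}^{4} (-1)^j C(4,j)(8-j)!
= C(4,0)·8! - C(4,1)·7! + C(4,2)·6! - C(4,3)·5! + C(4,4)·4!
= 40320 - 20160 + 4320 - 480 + 24
= 24024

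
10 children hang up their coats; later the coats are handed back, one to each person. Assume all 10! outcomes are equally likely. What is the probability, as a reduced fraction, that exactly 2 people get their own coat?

Favorable outcomes: C(10,2)·!8 = 45·14833 = 667485.
Total outcomes: 10! = 3628800.
Probability = 667485/3628800 = 2119/11520.

2119/11520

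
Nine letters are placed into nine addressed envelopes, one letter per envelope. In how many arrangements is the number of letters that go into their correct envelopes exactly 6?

Pick the 6 fixed positions: C(9,6) = 84 ways.
The remaining 3 must be deranged: !3 = 2.
Total: 84 × 2 = 168.

168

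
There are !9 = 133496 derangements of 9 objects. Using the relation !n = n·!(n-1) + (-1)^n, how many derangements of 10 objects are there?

!10 = 10·133496 + 1 = 1334961.

1334961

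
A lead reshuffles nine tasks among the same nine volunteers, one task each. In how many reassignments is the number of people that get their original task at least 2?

95887

# with exactly i fixed is C(9,i)·!(9-i); sum over i=2..9:
  i=2: C(9,2)·!7 = 36·1854 = 66744
  i=3: C(9,3)·!6 = 84·265 = 22260
  i=4: C(9,4)·!5 = 126·44 = 5544
  i=5: C(9,5)·!4 = 126·9 = 1134
  i=6: C(9,6)·!3 = 84·2 = 168
  i=7: C(9,7)·!2 = 36·1 = 36
  i=8: C(9,8)·!1 = 9·0 = 0
  i=9: C(9,9)·!0 = 1·1 = 1
Total = 95887.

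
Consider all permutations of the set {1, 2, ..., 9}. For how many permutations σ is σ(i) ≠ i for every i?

133496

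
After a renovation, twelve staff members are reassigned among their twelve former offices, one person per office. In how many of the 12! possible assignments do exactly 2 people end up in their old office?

88107426

Pick the 2 fixed positions: C(12,2) = 66 ways.
The other 10 form a derangement: !10 = 1334961.
Total: 66 × 1334961 = 88107426.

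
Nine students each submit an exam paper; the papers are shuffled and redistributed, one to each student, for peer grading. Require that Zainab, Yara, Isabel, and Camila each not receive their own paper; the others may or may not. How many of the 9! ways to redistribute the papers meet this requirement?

229080

Inclusion-exclusion on the 4 forbidden self-matches:
Σ_{j=0}^{4} (-1)^j C(4,j)(9-j)!
= C(4,0)·9! - C(4,1)·8! + C(4,2)·7! - C(4,3)·6! + C(4,4)·5!
= 362880 - 161280 + 30240 - 2880 + 120
= 229080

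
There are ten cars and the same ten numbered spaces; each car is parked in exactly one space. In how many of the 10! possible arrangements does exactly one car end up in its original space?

1334960

Pick the single fixed position: C(10,1) = 10 ways.
The other 9 form a derangement: !9 = 133496.
Total: 10 × 133496 = 1334960.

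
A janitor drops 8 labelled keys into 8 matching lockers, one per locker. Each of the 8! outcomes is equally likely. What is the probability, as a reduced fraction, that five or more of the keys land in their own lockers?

47/13440

Favorable outcomes: Σ_{i≥5} C(8,i)·!(8-i) = 56·2 + 28·1 + 8·0 + 1·1 = 141.
Total outcomes: 8! = 40320.
Probability = 141/40320 = 47/13440.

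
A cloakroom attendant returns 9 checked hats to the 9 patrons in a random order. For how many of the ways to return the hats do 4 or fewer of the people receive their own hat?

361541

# with exactly i fixed is C(9,i)·!(9-i); sum over i=0..4:
  i=0: C(9,0)·!9 = 1·133496 = 133496
  i=1: C(9,1)·!8 = 9·14833 = 133497
  i=2: C(9,2)·!7 = 36·1854 = 66744
  i=3: C(9,3)·!6 = 84·265 = 22260
  i=4: C(9,4)·!5 = 126·44 = 5544
Total = 361541.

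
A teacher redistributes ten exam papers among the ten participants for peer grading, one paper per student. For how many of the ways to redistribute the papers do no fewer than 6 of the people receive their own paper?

Sum C(10,i)·!(10-i) for i = 6..10:
  i=6: C(10,6)·!4 = 210·9 = 1890
  i=7: C(10,7)·!3 = 120·2 = 240
  i=8: C(10,8)·!2 = 45·1 = 45
  i=9: C(10,9)·!1 = 10·0 = 0
  i=10: C(10,10)·!0 = 1·1 = 1
Total = 2176.

2176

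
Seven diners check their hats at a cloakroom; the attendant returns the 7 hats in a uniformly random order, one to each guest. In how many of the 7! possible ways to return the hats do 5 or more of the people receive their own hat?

22

Sum C(7,i)·!(7-i) for i = 5..7:
  i=5: C(7,5)·!2 = 21·1 = 21
  i=6: C(7,6)·!1 = 7·0 = 0
  i=7: C(7,7)·!0 = 1·1 = 1
Total = 22.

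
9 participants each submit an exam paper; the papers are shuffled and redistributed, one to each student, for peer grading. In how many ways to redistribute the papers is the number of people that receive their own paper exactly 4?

Choose which 4 of the 9 are fixed: C(9,4) = 126.
The other 5 form a derangement: !5 = 44.
Total: 126 × 44 = 5544.

5544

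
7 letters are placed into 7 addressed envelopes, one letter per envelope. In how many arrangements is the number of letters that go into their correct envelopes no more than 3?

# with exactly i fixed is C(7,i)·!(7-i); sum over i=0..3:
  i=0: C(7,0)·!7 = 1·1854 = 1854
  i=1: C(7,1)·!6 = 7·265 = 1855
  i=2: C(7,2)·!5 = 21·44 = 924
  i=3: C(7,3)·!4 = 35·9 = 315
Total = 4948.

4948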